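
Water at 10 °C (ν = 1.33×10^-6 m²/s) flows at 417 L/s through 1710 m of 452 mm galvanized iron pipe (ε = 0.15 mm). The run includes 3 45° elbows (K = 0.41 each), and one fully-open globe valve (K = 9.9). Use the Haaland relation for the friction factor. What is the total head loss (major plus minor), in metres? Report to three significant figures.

V = 4Q/(πD²) = 2.599 m/s; V²/2g = 0.3442 m
Re = 8.83×10^5, ε/D = 3.32×10^-4 → f = 0.01596 (Haaland)
Major: h_f = f(L/D)·V²/2g = 0.01596·3783·0.3442 = 20.78 m
Minor: ΣK = 11.1; h_m = ΣK·V²/2g = 3.831 m
Total H_L = 20.78 + 3.831 = 24.61 m

H_L ≈ 24.6 m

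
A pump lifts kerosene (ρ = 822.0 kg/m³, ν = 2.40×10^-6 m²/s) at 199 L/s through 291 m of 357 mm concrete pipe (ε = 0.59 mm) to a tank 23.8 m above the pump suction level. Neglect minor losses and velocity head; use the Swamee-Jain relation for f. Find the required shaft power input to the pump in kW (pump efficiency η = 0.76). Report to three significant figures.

V = 4Q/(πD²) = 1.988 m/s; Re = 2.96×10^5; ε/D = 0.00165; f = 0.02312
h_f = f(L/D)V²/2g = 3.797 m
Total head H = z + h_f = 23.8 + 3.797 = 27.60 m
P_hyd = ρgQH = 822.0·9.81·0.199·27.60 = 44.28 kW
P_shaft = P_hyd/η = 44.28/0.76 = 58.27 kW

P_shaft ≈ 58.3 kW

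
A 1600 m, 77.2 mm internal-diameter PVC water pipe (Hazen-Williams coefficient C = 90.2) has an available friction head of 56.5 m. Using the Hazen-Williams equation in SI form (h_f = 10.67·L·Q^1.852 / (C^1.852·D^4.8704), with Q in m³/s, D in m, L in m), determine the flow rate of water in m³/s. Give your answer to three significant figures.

Rearranging: Q = [h_f·C^1.852·D^4.8704 / (10.67·L)]^(1/1.852)
Q = [56.5·90.2^1.852·0.0772^4.8704 / (10.67·1600)]^0.540 = 0.004905 m³/s

Q ≈ 0.00490 m³/s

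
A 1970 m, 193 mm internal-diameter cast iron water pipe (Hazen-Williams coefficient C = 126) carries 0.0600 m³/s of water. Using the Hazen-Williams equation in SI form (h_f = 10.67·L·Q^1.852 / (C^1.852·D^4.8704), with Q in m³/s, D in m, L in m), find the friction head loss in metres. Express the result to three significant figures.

h_f ≈ 44.6 m

h_f = 10.67·1970·0.0600^1.852 / (126^1.852·0.193^4.8704) = 44.62 m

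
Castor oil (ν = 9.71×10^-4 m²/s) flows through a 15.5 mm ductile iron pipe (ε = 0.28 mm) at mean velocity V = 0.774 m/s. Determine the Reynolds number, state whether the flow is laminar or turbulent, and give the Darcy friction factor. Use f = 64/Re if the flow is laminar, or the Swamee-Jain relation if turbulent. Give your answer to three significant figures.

Re ≈ 12.4; laminar; f = 64/Re ≈ 5.18

Re = VD/ν = 0.7740·0.0155/9.71×10^-4 = 12.4
Re < 2300 → laminar → f = 64/Re = 5.180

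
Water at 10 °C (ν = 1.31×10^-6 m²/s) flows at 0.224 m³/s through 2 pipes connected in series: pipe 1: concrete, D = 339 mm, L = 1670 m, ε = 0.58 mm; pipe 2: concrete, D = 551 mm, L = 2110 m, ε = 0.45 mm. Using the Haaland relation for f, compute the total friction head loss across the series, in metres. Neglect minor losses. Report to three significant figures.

Pipe 1: V = 2.482 m/s, Re = 6.42×10^5, ε/D = 0.00171, f = 0.02280, h_1 = f(L/D)V²/2g = 35.26 m
Pipe 2: V = 0.9394 m/s, Re = 3.95×10^5, ε/D = 8.17×10^-4, f = 0.01949, h_2 = f(L/D)V²/2g = 3.357 m
Series → Q common, losses add: H = Σh = 38.62 m

H ≈ 38.6 m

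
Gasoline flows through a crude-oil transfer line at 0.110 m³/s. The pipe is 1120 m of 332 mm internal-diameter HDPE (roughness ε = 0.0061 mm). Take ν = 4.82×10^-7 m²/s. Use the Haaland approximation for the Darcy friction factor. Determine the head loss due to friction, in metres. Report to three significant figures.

h_f ≈ 3.38 m

V = 4Q/(πD²) = 4·0.110/(π·0.332²) = 1.271 m/s
Re = VD/ν = 1.271·0.332/4.82×10^-7 = 8.75×10^5 → turbulent
ε/D = 0.0061/332 = 1.84×10^-5
Haaland: f = 0.01216
h_f = f(L/D)V²/(2g) = 0.01216·(1120/0.332)·1.271²/(2·9.81) = 3.377 m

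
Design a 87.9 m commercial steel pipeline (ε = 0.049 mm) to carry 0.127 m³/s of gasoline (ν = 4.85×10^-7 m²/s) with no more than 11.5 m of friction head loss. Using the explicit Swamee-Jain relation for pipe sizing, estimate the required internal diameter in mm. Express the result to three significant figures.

Swamee-Jain (Type III): D = 0.66·[ε^1.25·(LQ²/(gh_f))^4.75 + ν·Q^9.4·(L/(gh_f))^5.2]^0.04
LQ²/(gh_f) = 0.01257; L/(gh_f) = 0.7792
Term 1 = ε^1.25·(…)^4.75 = 3.84×10^-15; Term 2 = ν·Q^9.4·(…)^5.2 = 4.99×10^-16
D = 0.66·(3.84×10^-15 + 4.99×10^-16)^0.04 = 0.1758 m = 176 mm
Check: V = 5.23 m/s, Re = 1.90×10^6, f = 0.01521, h_f = 10.6 m ≈ 11.5 m ✓

D ≈ 176 mm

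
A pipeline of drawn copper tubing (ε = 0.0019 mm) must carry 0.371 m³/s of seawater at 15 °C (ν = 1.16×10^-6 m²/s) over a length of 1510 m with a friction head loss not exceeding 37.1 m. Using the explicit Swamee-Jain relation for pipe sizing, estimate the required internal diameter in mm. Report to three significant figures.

D ≈ 354 mm

Swamee-Jain (Type III): D = 0.66·[ε^1.25·(LQ²/(gh_f))^4.75 + ν·Q^9.4·(L/(gh_f))^5.2]^0.04
LQ²/(gh_f) = 0.5711; L/(gh_f) = 4.149
Term 1 = ε^1.25·(…)^4.75 = 4.93×10^-9; Term 2 = ν·Q^9.4·(…)^5.2 = 1.70×10^-7
D = 0.66·(4.93×10^-9 + 1.70×10^-7)^0.04 = 0.3542 m = 354 mm
Check: V = 3.77 m/s, Re = 1.15×10^6, f = 0.01149, h_f = 35.4 m ≈ 37.1 m ✓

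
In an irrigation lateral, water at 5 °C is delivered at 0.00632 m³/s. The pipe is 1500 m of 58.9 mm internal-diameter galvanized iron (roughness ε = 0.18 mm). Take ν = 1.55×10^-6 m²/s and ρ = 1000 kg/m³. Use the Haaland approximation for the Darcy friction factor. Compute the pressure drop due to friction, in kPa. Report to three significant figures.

Δp ≈ 1890 kPa

V = 4Q/(πD²) = 4·0.00632/(π·0.0589²) = 2.320 m/s
Re = VD/ν = 2.320·0.0589/1.55×10^-6 = 8.81×10^4 → turbulent
ε/D = 0.18/58.9 = 0.00306
Haaland: f = 0.02766
h_f = f(L/D)V²/(2g) = 0.02766·(1500/0.0589)·2.320²/(2·9.81) = 193.2 m
Δp = ρg·h_f = 1000·9.81·193.2 = 1895 kPa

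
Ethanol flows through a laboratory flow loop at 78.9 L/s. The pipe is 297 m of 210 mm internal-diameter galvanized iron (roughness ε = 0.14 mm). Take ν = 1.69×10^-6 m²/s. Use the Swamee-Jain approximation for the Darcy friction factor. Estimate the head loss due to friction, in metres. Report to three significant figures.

V = 4Q/(πD²) = 4·0.0789/(π·0.210²) = 2.278 m/s
Re = VD/ν = 2.278·0.210/1.69×10^-6 = 2.83×10^5 → turbulent
ε/D = 0.14/210 = 6.67×10^-4
Swamee-Jain: f = 0.01929
h_f = f(L/D)V²/(2g) = 0.01929·(297/0.210)·2.278²/(2·9.81) = 7.217 m

h_f ≈ 7.22 m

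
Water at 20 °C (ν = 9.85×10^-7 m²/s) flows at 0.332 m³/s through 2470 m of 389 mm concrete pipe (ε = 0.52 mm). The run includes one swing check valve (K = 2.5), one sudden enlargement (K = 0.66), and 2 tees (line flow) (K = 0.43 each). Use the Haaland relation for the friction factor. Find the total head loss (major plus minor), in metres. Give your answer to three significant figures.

H_L ≈ 55.5 m

V = 4Q/(πD²) = 2.794 m/s; V²/2g = 0.3977 m
Re = 1.10×10^6, ε/D = 0.00134 → f = 0.02134 (Haaland)
Major: h_f = f(L/D)·V²/2g = 0.02134·6350·0.3977 = 53.89 m
Minor: ΣK = 4.02; h_m = ΣK·V²/2g = 1.599 m
Total H_L = 53.89 + 1.599 = 55.49 m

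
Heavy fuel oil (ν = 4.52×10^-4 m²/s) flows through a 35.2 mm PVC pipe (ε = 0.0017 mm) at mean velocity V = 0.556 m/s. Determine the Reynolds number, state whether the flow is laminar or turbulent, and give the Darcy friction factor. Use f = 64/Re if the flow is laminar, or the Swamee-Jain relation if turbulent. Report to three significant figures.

Re ≈ 43.3; laminar; f = 64/Re ≈ 1.48

Re = VD/ν = 0.5560·0.0352/4.52×10^-4 = 43.3
Re < 2300 → laminar → f = 64/Re = 1.478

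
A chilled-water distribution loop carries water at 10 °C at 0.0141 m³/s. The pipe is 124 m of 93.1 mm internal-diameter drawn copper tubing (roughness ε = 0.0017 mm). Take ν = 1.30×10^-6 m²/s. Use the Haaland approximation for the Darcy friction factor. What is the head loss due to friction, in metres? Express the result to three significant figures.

V = 4Q/(πD²) = 4·0.0141/(π·0.0931²) = 2.071 m/s
Re = VD/ν = 2.071·0.0931/1.30×10^-6 = 1.48×10^5 → turbulent
ε/D = 0.0017/93.1 = 1.83×10^-5
Haaland: f = 0.01653
h_f = f(L/D)V²/(2g) = 0.01653·(124/0.0931)·2.071²/(2·9.81) = 4.815 m

h_f ≈ 4.82 m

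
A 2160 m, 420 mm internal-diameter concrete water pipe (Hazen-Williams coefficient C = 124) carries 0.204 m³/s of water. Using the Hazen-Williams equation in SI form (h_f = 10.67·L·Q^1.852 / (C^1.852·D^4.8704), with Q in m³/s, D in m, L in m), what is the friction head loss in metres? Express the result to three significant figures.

h_f = 10.67·2160·0.204^1.852 / (124^1.852·0.420^4.8704) = 11.01 m

h_f ≈ 11.0 m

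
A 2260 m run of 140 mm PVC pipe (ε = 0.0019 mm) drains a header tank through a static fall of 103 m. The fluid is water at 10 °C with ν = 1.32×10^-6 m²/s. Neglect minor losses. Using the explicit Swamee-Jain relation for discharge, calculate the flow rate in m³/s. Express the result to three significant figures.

Swamee-Jain (Type II): Q = -0.965·√(gD⁵h_f/L)·ln[ε/(3.7D) + √(3.17ν²L/(gD³h_f))]
√(gD⁵h_f/L) = √(9.81·0.140⁵·103/2260) = 0.004904
ε/(3.7D) = 3.67×10^-6; √(3.17ν²L/(gD³h_f)) = 6.71×10^-5
Q = -0.965·0.004904·ln(7.077×10^-5) = 0.04522 m³/s
Check: V = 2.94 m/s, Re = 3.12×10^5, f = 0.01444, h_f = 102 m ≈ 103 m ✓

Q ≈ 0.0452 m³/s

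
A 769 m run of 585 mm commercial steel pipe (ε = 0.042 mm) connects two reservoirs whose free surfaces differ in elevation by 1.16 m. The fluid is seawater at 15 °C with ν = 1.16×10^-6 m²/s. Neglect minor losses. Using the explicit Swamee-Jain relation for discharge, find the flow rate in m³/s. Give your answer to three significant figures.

Q ≈ 0.300 m³/s

Swamee-Jain (Type II): Q = -0.965·√(gD⁵h_f/L)·ln[ε/(3.7D) + √(3.17ν²L/(gD³h_f))]
√(gD⁵h_f/L) = √(9.81·0.585⁵·1.16/769) = 0.03184
ε/(3.7D) = 1.94×10^-5; √(3.17ν²L/(gD³h_f)) = 3.79×10^-5
Q = -0.965·0.03184·ln(5.735×10^-5) = 0.3001 m³/s
Check: V = 1.12 m/s, Re = 5.63×10^5, f = 0.01392, h_f = 1.16 m ≈ 1.16 m ✓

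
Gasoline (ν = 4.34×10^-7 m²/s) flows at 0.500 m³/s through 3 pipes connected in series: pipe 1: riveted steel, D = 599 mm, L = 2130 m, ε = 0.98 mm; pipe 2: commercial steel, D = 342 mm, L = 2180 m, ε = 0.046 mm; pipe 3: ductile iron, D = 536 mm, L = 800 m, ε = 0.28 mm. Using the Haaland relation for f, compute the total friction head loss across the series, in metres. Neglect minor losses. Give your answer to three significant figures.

H ≈ 144 m

Pipe 1: V = 1.774 m/s, Re = 2.45×10^6, ε/D = 0.00164, f = 0.02234, h_1 = f(L/D)V²/2g = 12.75 m
Pipe 2: V = 5.443 m/s, Re = 4.29×10^6, ε/D = 1.35×10^-4, f = 0.01300, h_2 = f(L/D)V²/2g = 125.1 m
Pipe 3: V = 2.216 m/s, Re = 2.74×10^6, ε/D = 5.22×10^-4, f = 0.01706, h_3 = f(L/D)V²/2g = 6.372 m
Series → Q common, losses add: H = Σh = 144.2 m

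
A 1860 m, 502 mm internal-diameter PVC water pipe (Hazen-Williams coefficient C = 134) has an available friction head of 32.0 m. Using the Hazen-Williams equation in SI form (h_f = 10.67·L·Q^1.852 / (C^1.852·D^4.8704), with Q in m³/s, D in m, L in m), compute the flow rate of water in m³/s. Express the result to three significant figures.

Rearranging: Q = [h_f·C^1.852·D^4.8704 / (10.67·L)]^(1/1.852)
Q = [32.0·134^1.852·0.502^4.8704 / (10.67·1860)]^0.540 = 0.6795 m³/s

Q ≈ 0.679 m³/s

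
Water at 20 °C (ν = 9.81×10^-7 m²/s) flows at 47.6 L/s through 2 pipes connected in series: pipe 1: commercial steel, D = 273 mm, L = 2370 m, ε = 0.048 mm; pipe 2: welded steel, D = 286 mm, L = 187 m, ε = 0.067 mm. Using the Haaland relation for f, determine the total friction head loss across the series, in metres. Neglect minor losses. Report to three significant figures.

H ≈ 5.12 m

Pipe 1: V = 0.8132 m/s, Re = 2.26×10^5, ε/D = 1.76×10^-4, f = 0.01643, h_1 = f(L/D)V²/2g = 4.809 m
Pipe 2: V = 0.7409 m/s, Re = 2.16×10^5, ε/D = 2.34×10^-4, f = 0.01693, h_2 = f(L/D)V²/2g = 0.3098 m
Series → Q common, losses add: H = Σh = 5.119 m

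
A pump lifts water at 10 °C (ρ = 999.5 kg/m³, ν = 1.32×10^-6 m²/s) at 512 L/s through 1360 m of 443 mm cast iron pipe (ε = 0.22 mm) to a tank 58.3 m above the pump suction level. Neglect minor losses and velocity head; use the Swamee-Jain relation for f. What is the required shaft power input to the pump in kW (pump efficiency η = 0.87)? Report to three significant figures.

V = 4Q/(πD²) = 3.322 m/s; Re = 1.11×10^6; ε/D = 4.97×10^-4; f = 0.01722
h_f = f(L/D)V²/2g = 29.74 m
Total head H = z + h_f = 58.3 + 29.74 = 88.04 m
P_hyd = ρgQH = 999.5·9.81·0.512·88.04 = 442.0 kW
P_shaft = P_hyd/η = 442.0/0.87 = 508.0 kW

P_shaft ≈ 508 kW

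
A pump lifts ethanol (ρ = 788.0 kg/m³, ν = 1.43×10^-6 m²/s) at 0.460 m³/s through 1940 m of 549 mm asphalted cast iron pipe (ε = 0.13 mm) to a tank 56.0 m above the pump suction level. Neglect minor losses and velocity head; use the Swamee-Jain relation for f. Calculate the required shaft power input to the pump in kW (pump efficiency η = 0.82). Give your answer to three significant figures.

V = 4Q/(πD²) = 1.943 m/s; Re = 7.46×10^5; ε/D = 2.37×10^-4; f = 0.01541
h_f = f(L/D)V²/2g = 10.48 m
Total head H = z + h_f = 56.0 + 10.48 = 66.48 m
P_hyd = ρgQH = 788.0·9.81·0.460·66.48 = 236.4 kW
P_shaft = P_hyd/η = 236.4/0.82 = 288.3 kW

P_shaft ≈ 288 kW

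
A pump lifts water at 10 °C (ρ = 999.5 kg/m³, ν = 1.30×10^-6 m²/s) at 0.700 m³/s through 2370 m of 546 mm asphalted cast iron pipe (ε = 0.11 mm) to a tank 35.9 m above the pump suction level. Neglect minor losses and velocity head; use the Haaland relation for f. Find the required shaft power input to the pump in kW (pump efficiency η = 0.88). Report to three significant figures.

P_shaft ≈ 503 kW

V = 4Q/(πD²) = 2.990 m/s; Re = 1.26×10^6; ε/D = 2.01×10^-4; f = 0.01446
h_f = f(L/D)V²/2g = 28.59 m
Total head H = z + h_f = 35.9 + 28.59 = 64.49 m
P_hyd = ρgQH = 999.5·9.81·0.700·64.49 = 442.7 kW
P_shaft = P_hyd/η = 442.7/0.88 = 503.0 kW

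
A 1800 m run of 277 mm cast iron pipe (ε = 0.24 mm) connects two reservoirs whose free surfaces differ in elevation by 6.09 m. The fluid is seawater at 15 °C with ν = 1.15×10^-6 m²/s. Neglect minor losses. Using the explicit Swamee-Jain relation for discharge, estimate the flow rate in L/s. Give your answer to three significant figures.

Q ≈ 57.3 L/s

Swamee-Jain (Type II): Q = -0.965·√(gD⁵h_f/L)·ln[ε/(3.7D) + √(3.17ν²L/(gD³h_f))]
√(gD⁵h_f/L) = √(9.81·0.277⁵·6.09/1800) = 0.007357
ε/(3.7D) = 2.34×10^-4; √(3.17ν²L/(gD³h_f)) = 7.71×10^-5
Q = -0.965·0.007357·ln(3.113×10^-4) = 0.05733 m³/s
Check: V = 0.951 m/s, Re = 2.29×10^5, f = 0.02047, h_f = 6.14 m ≈ 6.09 m ✓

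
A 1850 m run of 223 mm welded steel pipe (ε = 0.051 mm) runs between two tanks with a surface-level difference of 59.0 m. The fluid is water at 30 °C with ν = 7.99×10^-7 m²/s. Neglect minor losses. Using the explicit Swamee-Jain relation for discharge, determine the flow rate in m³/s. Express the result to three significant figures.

Swamee-Jain (Type II): Q = -0.965·√(gD⁵h_f/L)·ln[ε/(3.7D) + √(3.17ν²L/(gD³h_f))]
√(gD⁵h_f/L) = √(9.81·0.223⁵·59.0/1850) = 0.01314
ε/(3.7D) = 6.18×10^-5; √(3.17ν²L/(gD³h_f)) = 2.42×10^-5
Q = -0.965·0.01314·ln(8.596×10^-5) = 0.1187 m³/s
Check: V = 3.04 m/s, Re = 8.48×10^5, f = 0.01521, h_f = 59.4 m ≈ 59.0 m ✓

Q ≈ 0.119 m³/s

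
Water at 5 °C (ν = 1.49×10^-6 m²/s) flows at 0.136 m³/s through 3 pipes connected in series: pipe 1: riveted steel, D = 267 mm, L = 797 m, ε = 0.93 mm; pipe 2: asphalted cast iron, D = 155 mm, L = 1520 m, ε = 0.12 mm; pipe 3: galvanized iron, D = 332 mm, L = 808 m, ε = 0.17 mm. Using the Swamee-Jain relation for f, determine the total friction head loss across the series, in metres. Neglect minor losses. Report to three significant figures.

H ≈ 525 m

Pipe 1: V = 2.429 m/s, Re = 4.35×10^5, ε/D = 0.00348, f = 0.02769, h_1 = f(L/D)V²/2g = 24.86 m
Pipe 2: V = 7.208 m/s, Re = 7.50×10^5, ε/D = 7.74×10^-4, f = 0.01906, h_2 = f(L/D)V²/2g = 494.8 m
Pipe 3: V = 1.571 m/s, Re = 3.50×10^5, ε/D = 5.12×10^-4, f = 0.01821, h_3 = f(L/D)V²/2g = 5.575 m
Series → Q common, losses add: H = Σh = 525.3 m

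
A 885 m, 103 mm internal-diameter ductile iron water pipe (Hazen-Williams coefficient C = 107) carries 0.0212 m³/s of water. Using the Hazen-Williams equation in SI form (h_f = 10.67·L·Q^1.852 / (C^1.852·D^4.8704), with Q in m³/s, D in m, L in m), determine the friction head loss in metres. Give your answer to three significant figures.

h_f = 10.67·885·0.0212^1.852 / (107^1.852·0.103^4.8704) = 84.13 m

h_f ≈ 84.1 m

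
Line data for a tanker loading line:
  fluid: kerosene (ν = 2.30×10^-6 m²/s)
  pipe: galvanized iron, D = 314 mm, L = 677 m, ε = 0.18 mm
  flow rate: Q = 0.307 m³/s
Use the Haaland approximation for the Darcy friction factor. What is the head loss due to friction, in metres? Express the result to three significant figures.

h_f ≈ 31.0 m

V = 4Q/(πD²) = 4·0.307/(π·0.314²) = 3.965 m/s
Re = VD/ν = 3.965·0.314/2.30×10^-6 = 5.41×10^5 → turbulent
ε/D = 0.18/314 = 5.73×10^-4
Haaland: f = 0.01797
h_f = f(L/D)V²/(2g) = 0.01797·(677/0.314)·3.965²/(2·9.81) = 31.04 m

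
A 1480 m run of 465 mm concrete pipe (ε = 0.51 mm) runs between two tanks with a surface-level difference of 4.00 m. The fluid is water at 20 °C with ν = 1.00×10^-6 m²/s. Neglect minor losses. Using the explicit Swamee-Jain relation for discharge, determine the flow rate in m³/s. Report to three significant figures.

Swamee-Jain (Type II): Q = -0.965·√(gD⁵h_f/L)·ln[ε/(3.7D) + √(3.17ν²L/(gD³h_f))]
√(gD⁵h_f/L) = √(9.81·0.465⁵·4.00/1480) = 0.02401
ε/(3.7D) = 2.96×10^-4; √(3.17ν²L/(gD³h_f)) = 3.45×10^-5
Q = -0.965·0.02401·ln(3.309×10^-4) = 0.1857 m³/s
Check: V = 1.09 m/s, Re = 5.08×10^5, f = 0.02076, h_f = 4.02 m ≈ 4.00 m ✓

Q ≈ 0.186 m³/s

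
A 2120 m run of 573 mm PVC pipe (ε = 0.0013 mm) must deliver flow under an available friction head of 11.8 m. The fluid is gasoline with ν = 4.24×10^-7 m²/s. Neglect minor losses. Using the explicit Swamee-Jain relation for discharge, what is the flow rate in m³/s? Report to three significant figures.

Swamee-Jain (Type II): Q = -0.965·√(gD⁵h_f/L)·ln[ε/(3.7D) + √(3.17ν²L/(gD³h_f))]
√(gD⁵h_f/L) = √(9.81·0.573⁵·11.8/2120) = 0.05808
ε/(3.7D) = 6.13×10^-7; √(3.17ν²L/(gD³h_f)) = 7.45×10^-6
Q = -0.965·0.05808·ln(8.061×10^-6) = 0.6573 m³/s
Check: V = 2.55 m/s, Re = 3.44×10^6, f = 0.009648, h_f = 11.8 m ≈ 11.8 m ✓

Q ≈ 0.657 m³/s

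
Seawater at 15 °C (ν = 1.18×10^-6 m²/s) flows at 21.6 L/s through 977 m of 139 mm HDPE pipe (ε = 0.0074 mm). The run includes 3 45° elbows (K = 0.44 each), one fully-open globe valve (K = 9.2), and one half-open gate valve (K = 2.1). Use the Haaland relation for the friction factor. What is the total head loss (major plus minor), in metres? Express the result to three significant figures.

H_L ≈ 13.2 m

V = 4Q/(πD²) = 1.423 m/s; V²/2g = 0.1033 m
Re = 1.68×10^5, ε/D = 5.32×10^-5 → f = 0.01636 (Haaland)
Major: h_f = f(L/D)·V²/2g = 0.01636·7029·0.1033 = 11.88 m
Minor: ΣK = 12.6; h_m = ΣK·V²/2g = 1.303 m
Total H_L = 11.88 + 1.303 = 13.18 m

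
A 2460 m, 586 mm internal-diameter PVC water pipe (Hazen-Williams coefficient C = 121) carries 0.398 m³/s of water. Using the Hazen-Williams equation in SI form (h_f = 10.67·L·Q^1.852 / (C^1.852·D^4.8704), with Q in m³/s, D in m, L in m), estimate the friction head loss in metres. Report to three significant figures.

h_f ≈ 8.94 m

h_f = 10.67·2460·0.398^1.852 / (121^1.852·0.586^4.8704) = 8.937 m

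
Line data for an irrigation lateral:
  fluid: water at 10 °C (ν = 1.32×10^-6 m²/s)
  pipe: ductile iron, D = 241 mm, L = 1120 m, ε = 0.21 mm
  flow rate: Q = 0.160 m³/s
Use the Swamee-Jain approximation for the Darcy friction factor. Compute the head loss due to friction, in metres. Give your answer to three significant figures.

V = 4Q/(πD²) = 4·0.160/(π·0.241²) = 3.507 m/s
Re = VD/ν = 3.507·0.241/1.32×10^-6 = 6.40×10^5 → turbulent
ε/D = 0.21/241 = 8.71×10^-4
Swamee-Jain: f = 0.01962
h_f = f(L/D)V²/(2g) = 0.01962·(1120/0.241)·3.507²/(2·9.81) = 57.19 m

h_f ≈ 57.2 m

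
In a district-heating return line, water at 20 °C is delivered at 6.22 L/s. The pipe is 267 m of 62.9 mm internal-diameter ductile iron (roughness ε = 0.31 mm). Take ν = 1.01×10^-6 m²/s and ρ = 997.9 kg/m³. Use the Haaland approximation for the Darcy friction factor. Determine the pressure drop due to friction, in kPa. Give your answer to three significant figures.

V = 4Q/(πD²) = 4·0.00622/(π·0.0629²) = 2.002 m/s
Re = VD/ν = 2.002·0.0629/1.01×10^-6 = 1.25×10^5 → turbulent
ε/D = 0.31/62.9 = 0.00493
Haaland: f = 0.03099
h_f = f(L/D)V²/(2g) = 0.03099·(267/0.0629)·2.002²/(2·9.81) = 26.86 m
Δp = ρg·h_f = 997.9·9.81·26.86 = 263.0 kPa

Δp ≈ 263 kPa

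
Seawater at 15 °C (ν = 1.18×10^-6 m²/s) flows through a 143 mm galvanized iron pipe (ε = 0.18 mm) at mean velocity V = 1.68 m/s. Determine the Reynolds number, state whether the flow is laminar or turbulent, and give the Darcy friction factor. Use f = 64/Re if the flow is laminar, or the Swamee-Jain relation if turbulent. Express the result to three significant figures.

Re = VD/ν = 1.680·0.143/1.18×10^-6 = 2.04×10^5
Re > 4000 → turbulent; ε/D = 0.00126
Swamee-Jain: f = 0.02214

Re ≈ 2.04×10^5; turbulent; f ≈ 0.0221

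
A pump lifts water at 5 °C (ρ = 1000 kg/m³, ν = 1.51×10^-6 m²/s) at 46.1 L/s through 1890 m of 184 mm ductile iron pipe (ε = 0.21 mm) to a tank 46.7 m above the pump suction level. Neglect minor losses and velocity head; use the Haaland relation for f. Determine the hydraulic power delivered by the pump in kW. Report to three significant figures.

V = 4Q/(πD²) = 1.734 m/s; Re = 2.11×10^5; ε/D = 0.00114; f = 0.02140
h_f = f(L/D)V²/2g = 33.68 m
Total head H = z + h_f = 46.7 + 33.68 = 80.38 m
P_hyd = ρgQH = 1000·9.81·0.0461·80.38 = 36.35 kW

P_hyd ≈ 36.4 kW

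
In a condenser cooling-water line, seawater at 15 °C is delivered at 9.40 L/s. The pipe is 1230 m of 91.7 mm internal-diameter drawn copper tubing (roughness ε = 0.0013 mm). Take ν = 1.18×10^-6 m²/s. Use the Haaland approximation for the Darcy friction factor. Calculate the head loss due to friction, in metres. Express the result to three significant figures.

V = 4Q/(πD²) = 4·0.00940/(π·0.0917²) = 1.423 m/s
Re = VD/ν = 1.423·0.0917/1.18×10^-6 = 1.11×10^5 → turbulent
ε/D = 0.0013/91.7 = 1.42×10^-5
Haaland: f = 0.01751
h_f = f(L/D)V²/(2g) = 0.01751·(1230/0.0917)·1.423²/(2·9.81) = 24.25 m

h_f ≈ 24.3 m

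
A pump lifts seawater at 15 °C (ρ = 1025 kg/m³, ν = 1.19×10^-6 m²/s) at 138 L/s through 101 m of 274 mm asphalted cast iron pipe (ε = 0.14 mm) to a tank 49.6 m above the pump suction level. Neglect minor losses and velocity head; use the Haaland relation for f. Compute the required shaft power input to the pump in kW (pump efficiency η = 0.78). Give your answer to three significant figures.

P_shaft ≈ 91.5 kW

V = 4Q/(πD²) = 2.340 m/s; Re = 5.39×10^5; ε/D = 5.11×10^-4; f = 0.01759
h_f = f(L/D)V²/2g = 1.810 m
Total head H = z + h_f = 49.6 + 1.810 = 51.41 m
P_hyd = ρgQH = 1025·9.81·0.138·51.41 = 71.34 kW
P_shaft = P_hyd/η = 71.34/0.78 = 91.46 kW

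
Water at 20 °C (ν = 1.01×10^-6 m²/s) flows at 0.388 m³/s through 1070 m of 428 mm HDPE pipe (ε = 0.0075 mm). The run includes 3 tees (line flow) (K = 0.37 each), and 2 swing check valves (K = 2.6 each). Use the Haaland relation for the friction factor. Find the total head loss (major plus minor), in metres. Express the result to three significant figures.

V = 4Q/(πD²) = 2.697 m/s; V²/2g = 0.3707 m
Re = 1.14×10^6, ε/D = 1.75×10^-5 → f = 0.01169 (Haaland)
Major: h_f = f(L/D)·V²/2g = 0.01169·2500·0.3707 = 10.83 m
Minor: ΣK = 6.31; h_m = ΣK·V²/2g = 2.339 m
Total H_L = 10.83 + 2.339 = 13.17 m

H_L ≈ 13.2 m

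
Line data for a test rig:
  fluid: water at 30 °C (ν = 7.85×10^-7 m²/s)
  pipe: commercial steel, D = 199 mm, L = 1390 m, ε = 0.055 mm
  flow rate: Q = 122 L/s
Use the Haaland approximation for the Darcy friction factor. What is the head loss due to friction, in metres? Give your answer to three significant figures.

V = 4Q/(πD²) = 4·0.122/(π·0.199²) = 3.923 m/s
Re = VD/ν = 3.923·0.199/7.85×10^-7 = 9.94×10^5 → turbulent
ε/D = 0.055/199 = 2.76×10^-4
Haaland: f = 0.01539
h_f = f(L/D)V²/(2g) = 0.01539·(1390/0.199)·3.923²/(2·9.81) = 84.28 m

h_f ≈ 84.3 m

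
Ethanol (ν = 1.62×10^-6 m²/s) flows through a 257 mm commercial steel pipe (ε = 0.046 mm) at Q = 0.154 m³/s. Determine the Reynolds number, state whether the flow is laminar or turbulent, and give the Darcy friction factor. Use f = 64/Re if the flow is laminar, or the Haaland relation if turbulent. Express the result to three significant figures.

Re ≈ 4.71×10^5; turbulent; f ≈ 0.0152

V = 4Q/(πD²) = 2.969 m/s
Re = VD/ν = 2.969·0.257/1.62×10^-6 = 4.71×10^5
Re > 4000 → turbulent; ε/D = 1.79×10^-4
Haaland: f = 0.01517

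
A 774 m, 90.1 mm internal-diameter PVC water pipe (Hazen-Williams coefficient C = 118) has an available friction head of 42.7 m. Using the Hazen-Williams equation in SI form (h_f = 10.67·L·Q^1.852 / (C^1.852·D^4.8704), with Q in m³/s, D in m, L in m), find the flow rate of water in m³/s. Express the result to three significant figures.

Rearranging: Q = [h_f·C^1.852·D^4.8704 / (10.67·L)]^(1/1.852)
Q = [42.7·118^1.852·0.0901^4.8704 / (10.67·774)]^0.540 = 0.01226 m³/s

Q ≈ 0.0123 m³/s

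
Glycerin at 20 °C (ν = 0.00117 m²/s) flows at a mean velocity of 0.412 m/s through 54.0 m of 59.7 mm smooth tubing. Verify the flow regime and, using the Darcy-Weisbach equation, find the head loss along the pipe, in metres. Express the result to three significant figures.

h_f ≈ 23.8 m

Re = VD/ν = 0.412·0.05970/0.00117 = 21.0 → laminar (Re < 2300)
f = 64/Re = 3.044
h_f = f(L/D)V²/(2g) = 3.044·(54.0/0.05970)·0.412²/(2·9.81) = 23.82 m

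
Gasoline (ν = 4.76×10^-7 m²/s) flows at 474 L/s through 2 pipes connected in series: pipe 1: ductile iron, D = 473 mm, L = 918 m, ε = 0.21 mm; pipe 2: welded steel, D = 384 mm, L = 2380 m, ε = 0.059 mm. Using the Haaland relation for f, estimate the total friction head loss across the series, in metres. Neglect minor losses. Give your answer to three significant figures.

Pipe 1: V = 2.698 m/s, Re = 2.68×10^6, ε/D = 4.44×10^-4, f = 0.01648, h_1 = f(L/D)V²/2g = 11.86 m
Pipe 2: V = 4.093 m/s, Re = 3.30×10^6, ε/D = 1.54×10^-4, f = 0.01338, h_2 = f(L/D)V²/2g = 70.83 m
Series → Q common, losses add: H = Σh = 82.69 m

H ≈ 82.7 m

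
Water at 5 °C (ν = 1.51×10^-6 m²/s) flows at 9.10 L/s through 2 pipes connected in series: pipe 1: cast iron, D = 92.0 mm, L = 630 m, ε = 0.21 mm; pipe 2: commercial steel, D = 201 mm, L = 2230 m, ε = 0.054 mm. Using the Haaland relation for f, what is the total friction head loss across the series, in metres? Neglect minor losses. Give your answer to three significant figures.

Pipe 1: V = 1.369 m/s, Re = 8.34×10^4, ε/D = 0.00228, f = 0.02596, h_1 = f(L/D)V²/2g = 16.98 m
Pipe 2: V = 0.2868 m/s, Re = 3.82×10^4, ε/D = 2.69×10^-4, f = 0.02272, h_2 = f(L/D)V²/2g = 1.057 m
Series → Q common, losses add: H = Σh = 18.04 m

H ≈ 18.0 m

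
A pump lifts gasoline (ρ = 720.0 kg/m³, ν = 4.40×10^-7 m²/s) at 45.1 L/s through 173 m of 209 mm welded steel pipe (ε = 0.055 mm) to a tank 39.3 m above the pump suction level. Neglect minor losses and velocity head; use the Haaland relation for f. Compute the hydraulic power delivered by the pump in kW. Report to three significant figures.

P_hyd ≈ 12.9 kW

V = 4Q/(πD²) = 1.315 m/s; Re = 6.24×10^5; ε/D = 2.63×10^-4; f = 0.01562
h_f = f(L/D)V²/2g = 1.139 m
Total head H = z + h_f = 39.3 + 1.139 = 40.44 m
P_hyd = ρgQH = 720.0·9.81·0.0451·40.44 = 12.88 kW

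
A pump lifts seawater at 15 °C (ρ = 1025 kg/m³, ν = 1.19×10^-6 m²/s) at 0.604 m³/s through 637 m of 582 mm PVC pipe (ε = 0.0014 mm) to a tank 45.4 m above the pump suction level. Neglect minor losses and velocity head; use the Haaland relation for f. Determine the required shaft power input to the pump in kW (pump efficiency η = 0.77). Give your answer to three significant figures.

P_shaft ≈ 384 kW

V = 4Q/(πD²) = 2.270 m/s; Re = 1.11×10^6; ε/D = 2.41×10^-6; f = 0.01143
h_f = f(L/D)V²/2g = 3.286 m
Total head H = z + h_f = 45.4 + 3.286 = 48.69 m
P_hyd = ρgQH = 1025·9.81·0.604·48.69 = 295.7 kW
P_shaft = P_hyd/η = 295.7/0.77 = 384.0 kW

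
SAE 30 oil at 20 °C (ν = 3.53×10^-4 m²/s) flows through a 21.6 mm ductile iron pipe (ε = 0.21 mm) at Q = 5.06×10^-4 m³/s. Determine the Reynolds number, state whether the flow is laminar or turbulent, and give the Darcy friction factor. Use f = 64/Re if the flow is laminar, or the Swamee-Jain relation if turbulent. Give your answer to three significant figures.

V = 4Q/(πD²) = 1.381 m/s
Re = VD/ν = 1.381·0.0216/3.53×10^-4 = 84.5
Re < 2300 → laminar → f = 64/Re = 0.7574

Re ≈ 84.5; laminar; f = 64/Re ≈ 0.757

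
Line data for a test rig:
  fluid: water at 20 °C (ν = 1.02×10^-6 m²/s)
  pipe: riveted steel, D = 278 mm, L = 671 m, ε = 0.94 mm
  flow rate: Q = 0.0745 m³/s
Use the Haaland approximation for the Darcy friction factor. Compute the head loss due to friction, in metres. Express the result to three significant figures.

V = 4Q/(πD²) = 4·0.0745/(π·0.278²) = 1.227 m/s
Re = VD/ν = 1.227·0.278/1.02×10^-6 = 3.35×10^5 → turbulent
ε/D = 0.94/278 = 0.00338
Haaland: f = 0.02746
h_f = f(L/D)V²/(2g) = 0.02746·(671/0.278)·1.227²/(2·9.81) = 5.088 m

h_f ≈ 5.09 m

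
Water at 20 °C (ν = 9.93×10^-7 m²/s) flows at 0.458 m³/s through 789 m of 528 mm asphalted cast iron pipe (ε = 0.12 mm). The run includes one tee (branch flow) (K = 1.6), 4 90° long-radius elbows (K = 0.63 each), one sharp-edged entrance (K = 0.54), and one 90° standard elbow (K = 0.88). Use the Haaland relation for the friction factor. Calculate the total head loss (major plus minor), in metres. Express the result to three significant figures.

H_L ≈ 6.17 m

V = 4Q/(πD²) = 2.092 m/s; V²/2g = 0.2230 m
Re = 1.11×10^6, ε/D = 2.27×10^-4 → f = 0.01482 (Haaland)
Major: h_f = f(L/D)·V²/2g = 0.01482·1494·0.2230 = 4.939 m
Minor: ΣK = 5.54; h_m = ΣK·V²/2g = 1.235 m
Total H_L = 4.939 + 1.235 = 6.175 m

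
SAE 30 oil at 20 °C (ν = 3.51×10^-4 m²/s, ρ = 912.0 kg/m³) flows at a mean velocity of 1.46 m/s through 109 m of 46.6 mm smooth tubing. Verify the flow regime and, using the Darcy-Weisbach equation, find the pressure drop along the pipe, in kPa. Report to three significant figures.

Re = VD/ν = 1.46·0.04660/3.51×10^-4 = 194 → laminar (Re < 2300)
f = 64/Re = 0.3302
h_f = f(L/D)V²/(2g) = 0.3302·(109/0.04660)·1.46²/(2·9.81) = 83.91 m
Δp = ρg·h_f = 912.0·9.81·83.91 = 750.7 kPa

Δp ≈ 751 kPa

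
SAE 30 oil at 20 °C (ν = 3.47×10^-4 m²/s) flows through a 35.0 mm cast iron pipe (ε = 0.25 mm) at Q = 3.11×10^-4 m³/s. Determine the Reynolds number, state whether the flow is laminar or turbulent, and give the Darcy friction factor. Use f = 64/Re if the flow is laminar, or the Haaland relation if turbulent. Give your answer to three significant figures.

Re ≈ 32.6; laminar; f = 64/Re ≈ 1.96

V = 4Q/(πD²) = 0.3232 m/s
Re = VD/ν = 0.3232·0.0350/3.47×10^-4 = 32.6
Re < 2300 → laminar → f = 64/Re = 1.963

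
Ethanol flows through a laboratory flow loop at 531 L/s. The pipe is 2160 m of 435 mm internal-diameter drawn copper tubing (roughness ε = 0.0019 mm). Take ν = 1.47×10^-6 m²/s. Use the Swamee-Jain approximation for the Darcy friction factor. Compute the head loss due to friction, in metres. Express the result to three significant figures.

h_f ≈ 37.5 m

V = 4Q/(πD²) = 4·0.531/(π·0.435²) = 3.573 m/s
Re = VD/ν = 3.573·0.435/1.47×10^-6 = 1.06×10^6 → turbulent
ε/D = 0.0019/435 = 4.37×10^-6
Swamee-Jain: f = 0.01161
h_f = f(L/D)V²/(2g) = 0.01161·(2160/0.435)·3.573²/(2·9.81) = 37.52 m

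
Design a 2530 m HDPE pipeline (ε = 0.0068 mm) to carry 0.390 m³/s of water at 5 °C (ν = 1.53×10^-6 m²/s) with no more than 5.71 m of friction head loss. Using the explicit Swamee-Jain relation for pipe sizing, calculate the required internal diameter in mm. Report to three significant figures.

D ≈ 600 mm

Swamee-Jain (Type III): D = 0.66·[ε^1.25·(LQ²/(gh_f))^4.75 + ν·Q^9.4·(L/(gh_f))^5.2]^0.04
LQ²/(gh_f) = 6.870; L/(gh_f) = 45.17
Term 1 = ε^1.25·(…)^4.75 = 0.00328; Term 2 = ν·Q^9.4·(…)^5.2 = 0.0883
D = 0.66·(0.00328 + 0.0883)^0.04 = 0.5998 m = 600 mm
Check: V = 1.38 m/s, Re = 5.41×10^5, f = 0.01310, h_f = 5.36 m ≈ 5.71 m ✓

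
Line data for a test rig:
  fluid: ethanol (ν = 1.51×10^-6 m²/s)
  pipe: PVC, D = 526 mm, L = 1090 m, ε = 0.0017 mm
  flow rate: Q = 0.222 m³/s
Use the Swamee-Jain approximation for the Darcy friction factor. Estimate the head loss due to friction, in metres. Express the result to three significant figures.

h_f ≈ 1.54 m

V = 4Q/(πD²) = 4·0.222/(π·0.526²) = 1.022 m/s
Re = VD/ν = 1.022·0.526/1.51×10^-6 = 3.56×10^5 → turbulent
ε/D = 0.0017/526 = 3.23×10^-6
Swamee-Jain: f = 0.01397
h_f = f(L/D)V²/(2g) = 0.01397·(1090/0.526)·1.022²/(2·9.81) = 1.540 m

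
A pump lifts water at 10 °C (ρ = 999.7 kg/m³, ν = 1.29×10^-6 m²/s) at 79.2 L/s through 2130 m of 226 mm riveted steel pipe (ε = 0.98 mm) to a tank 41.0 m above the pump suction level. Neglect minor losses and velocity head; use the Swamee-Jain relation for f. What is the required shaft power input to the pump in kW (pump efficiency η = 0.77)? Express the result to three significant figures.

P_shaft ≈ 97.1 kW

V = 4Q/(πD²) = 1.974 m/s; Re = 3.46×10^5; ε/D = 0.00434; f = 0.02953
h_f = f(L/D)V²/2g = 55.29 m
Total head H = z + h_f = 41.0 + 55.29 = 96.29 m
P_hyd = ρgQH = 999.7·9.81·0.0792·96.29 = 74.79 kW
P_shaft = P_hyd/η = 74.79/0.77 = 97.13 kW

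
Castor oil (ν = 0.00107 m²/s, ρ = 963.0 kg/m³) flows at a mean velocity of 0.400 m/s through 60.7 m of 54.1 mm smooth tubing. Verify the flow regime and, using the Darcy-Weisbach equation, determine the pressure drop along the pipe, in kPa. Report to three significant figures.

Δp ≈ 274 kPa

Re = VD/ν = 0.400·0.05410/0.00107 = 20.2 → laminar (Re < 2300)
f = 64/Re = 3.165
h_f = f(L/D)V²/(2g) = 3.165·(60.7/0.05410)·0.400²/(2·9.81) = 28.95 m
Δp = ρg·h_f = 963.0·9.81·28.95 = 273.5 kPa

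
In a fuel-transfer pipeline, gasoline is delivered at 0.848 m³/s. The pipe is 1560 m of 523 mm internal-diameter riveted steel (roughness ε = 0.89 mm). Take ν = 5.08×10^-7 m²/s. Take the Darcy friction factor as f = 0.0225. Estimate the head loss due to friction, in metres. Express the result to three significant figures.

V = 4Q/(πD²) = 4·0.848/(π·0.523²) = 3.947 m/s
h_f = f(L/D)V²/(2g) = 0.02250·(1560/0.523)·3.947²/(2·9.81) = 53.30 m

h_f ≈ 53.3 m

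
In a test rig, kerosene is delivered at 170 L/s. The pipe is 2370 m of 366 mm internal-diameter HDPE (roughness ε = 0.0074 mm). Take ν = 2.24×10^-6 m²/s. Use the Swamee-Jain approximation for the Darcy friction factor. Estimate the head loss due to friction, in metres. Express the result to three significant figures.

h_f ≈ 12.9 m

V = 4Q/(πD²) = 4·0.170/(π·0.366²) = 1.616 m/s
Re = VD/ν = 1.616·0.366/2.24×10^-6 = 2.64×10^5 → turbulent
ε/D = 0.0074/366 = 2.02×10^-5
Swamee-Jain: f = 0.01494
h_f = f(L/D)V²/(2g) = 0.01494·(2370/0.366)·1.616²/(2·9.81) = 12.88 m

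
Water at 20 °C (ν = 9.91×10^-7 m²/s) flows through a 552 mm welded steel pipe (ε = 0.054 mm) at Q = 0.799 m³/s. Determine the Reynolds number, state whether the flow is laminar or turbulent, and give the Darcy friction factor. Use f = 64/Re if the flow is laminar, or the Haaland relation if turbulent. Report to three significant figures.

Re ≈ 1.86×10^6; turbulent; f ≈ 0.0127

V = 4Q/(πD²) = 3.339 m/s
Re = VD/ν = 3.339·0.552/9.91×10^-7 = 1.86×10^6
Re > 4000 → turbulent; ε/D = 9.78×10^-5
Haaland: f = 0.01275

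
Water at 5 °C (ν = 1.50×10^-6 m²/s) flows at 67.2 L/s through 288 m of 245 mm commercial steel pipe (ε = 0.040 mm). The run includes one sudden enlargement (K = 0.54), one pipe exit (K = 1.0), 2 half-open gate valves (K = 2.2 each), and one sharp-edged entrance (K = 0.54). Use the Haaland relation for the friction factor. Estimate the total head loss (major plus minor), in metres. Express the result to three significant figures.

V = 4Q/(πD²) = 1.425 m/s; V²/2g = 0.1036 m
Re = 2.33×10^5, ε/D = 1.63×10^-4 → f = 0.01628 (Haaland)
Major: h_f = f(L/D)·V²/2g = 0.01628·1176·0.1036 = 1.982 m
Minor: ΣK = 6.48; h_m = ΣK·V²/2g = 0.6711 m
Total H_L = 1.982 + 0.6711 = 2.653 m

H_L ≈ 2.65 m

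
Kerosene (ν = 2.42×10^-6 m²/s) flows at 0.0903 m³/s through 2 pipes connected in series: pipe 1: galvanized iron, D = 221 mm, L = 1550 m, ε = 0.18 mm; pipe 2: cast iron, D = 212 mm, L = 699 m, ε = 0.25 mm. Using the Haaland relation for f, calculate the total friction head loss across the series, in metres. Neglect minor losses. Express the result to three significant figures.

H ≈ 63.3 m

Pipe 1: V = 2.354 m/s, Re = 2.15×10^5, ε/D = 8.14×10^-4, f = 0.02005, h_1 = f(L/D)V²/2g = 39.72 m
Pipe 2: V = 2.558 m/s, Re = 2.24×10^5, ε/D = 0.00118, f = 0.02149, h_2 = f(L/D)V²/2g = 23.63 m
Series → Q common, losses add: H = Σh = 63.35 m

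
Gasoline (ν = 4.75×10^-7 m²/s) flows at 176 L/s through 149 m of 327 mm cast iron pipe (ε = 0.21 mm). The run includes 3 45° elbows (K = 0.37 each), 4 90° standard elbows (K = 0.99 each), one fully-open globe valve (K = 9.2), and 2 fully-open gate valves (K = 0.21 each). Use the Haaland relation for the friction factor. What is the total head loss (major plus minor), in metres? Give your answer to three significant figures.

V = 4Q/(πD²) = 2.096 m/s; V²/2g = 0.2238 m
Re = 1.44×10^6, ε/D = 6.42×10^-4 → f = 0.01797 (Haaland)
Major: h_f = f(L/D)·V²/2g = 0.01797·455.7·0.2238 = 1.833 m
Minor: ΣK = 14.7; h_m = ΣK·V²/2g = 3.288 m
Total H_L = 1.833 + 3.288 = 5.121 m

H_L ≈ 5.12 m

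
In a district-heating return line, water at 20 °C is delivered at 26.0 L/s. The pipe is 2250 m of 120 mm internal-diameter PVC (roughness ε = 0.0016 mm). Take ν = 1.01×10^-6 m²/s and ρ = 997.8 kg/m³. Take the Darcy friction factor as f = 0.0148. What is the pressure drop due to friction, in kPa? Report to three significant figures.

V = 4Q/(πD²) = 4·0.0260/(π·0.120²) = 2.299 m/s
h_f = f(L/D)V²/(2g) = 0.01480·(2250/0.120)·2.299²/(2·9.81) = 74.75 m
Δp = ρg·h_f = 997.8·9.81·74.75 = 731.7 kPa

Δp ≈ 732 kPa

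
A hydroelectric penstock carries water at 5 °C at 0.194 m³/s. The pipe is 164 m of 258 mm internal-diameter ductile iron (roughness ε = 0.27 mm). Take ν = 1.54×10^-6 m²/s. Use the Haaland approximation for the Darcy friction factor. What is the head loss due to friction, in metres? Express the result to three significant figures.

V = 4Q/(πD²) = 4·0.194/(π·0.258²) = 3.711 m/s
Re = VD/ν = 3.711·0.258/1.54×10^-6 = 6.22×10^5 → turbulent
ε/D = 0.27/258 = 0.00105
Haaland: f = 0.02030
h_f = f(L/D)V²/(2g) = 0.02030·(164/0.258)·3.711²/(2·9.81) = 9.059 m

h_f ≈ 9.06 m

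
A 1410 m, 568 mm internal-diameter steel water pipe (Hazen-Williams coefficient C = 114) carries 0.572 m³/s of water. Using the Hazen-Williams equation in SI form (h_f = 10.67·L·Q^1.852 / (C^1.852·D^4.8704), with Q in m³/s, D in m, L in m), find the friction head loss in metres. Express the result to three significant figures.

h_f ≈ 13.0 m

h_f = 10.67·1410·0.572^1.852 / (114^1.852·0.568^4.8704) = 13.04 m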